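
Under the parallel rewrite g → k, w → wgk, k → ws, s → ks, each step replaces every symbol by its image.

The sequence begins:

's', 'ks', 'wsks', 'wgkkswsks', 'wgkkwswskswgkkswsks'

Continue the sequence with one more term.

φ(wgkkwswskswgkkswsks) expands symbol-by-symbol to wgk k ws ws wgk ks wgk ks ws ks wgk k ws ws ks wgk ks ws ks; joining the 19 pieces gives the next term.

wgkkwswswgkkswgkkswskswgkkwswskswgkkswsks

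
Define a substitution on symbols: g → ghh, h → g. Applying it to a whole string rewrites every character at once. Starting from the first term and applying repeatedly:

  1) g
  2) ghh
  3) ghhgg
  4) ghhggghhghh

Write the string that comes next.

ghhggghhghhghhggghhgg

Rewriting each symbol of ghhggghhghh: g→ghh, h→g, h→g, g→ghh, g→ghh, g→ghh, h→g, h→g, g→ghh, h→g, h→g, which concatenates to ghh g g ghh ghh ghh g g ghh g g.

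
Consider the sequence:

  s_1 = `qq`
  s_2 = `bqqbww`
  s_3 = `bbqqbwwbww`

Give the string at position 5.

Every step adds b to the front and bww to the end of the previous string.
From bbqqbwwbww, 2 further steps: bbqqbwwbww → bbbqqbwwbwwbww → (answer).

bbbbqqbwwbwwbwwbww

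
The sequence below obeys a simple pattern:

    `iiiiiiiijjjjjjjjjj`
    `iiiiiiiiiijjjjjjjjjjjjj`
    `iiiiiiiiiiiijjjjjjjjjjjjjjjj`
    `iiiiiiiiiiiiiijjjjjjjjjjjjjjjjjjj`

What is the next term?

Reading off run lengths: i runs 8, 10, 12, 14; j runs 10, 13, 16, 19 — each is linear in n, where the shown terms are n = 3, 4, 5, 6.
For the next term, n = 7, so the run lengths are 16, 22.

iiiiiiiiiiiiiiiijjjjjjjjjjjjjjjjjjjjjj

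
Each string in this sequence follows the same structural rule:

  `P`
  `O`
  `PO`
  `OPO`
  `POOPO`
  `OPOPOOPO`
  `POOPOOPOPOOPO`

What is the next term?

This is a Fibonacci-style word recurrence s(k) = s(k−2)·s(k−1): e.g. P·O = PO.
So term 8 is OPOPOOPO·POOPOOPOPOOPO.

OPOPOOPOPOOPOOPOPOOPO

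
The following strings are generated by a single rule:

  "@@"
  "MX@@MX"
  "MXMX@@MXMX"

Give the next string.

MXMXMX@@MXMXMX

Every step adds MX to the front and MX to the end of the previous string.
So the next term is MX·MXMX@@MXMX·MX.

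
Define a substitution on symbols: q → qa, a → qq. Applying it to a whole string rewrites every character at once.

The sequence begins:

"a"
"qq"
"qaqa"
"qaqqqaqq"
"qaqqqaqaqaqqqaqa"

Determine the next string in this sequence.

φ(qaqqqaqaqaqqqaqa) expands symbol-by-symbol to qa qq qa qa qa qq qa qq qa qq qa qa qa qq qa qq; joining the 16 pieces gives the next term.

qaqqqaqaqaqqqaqqqaqqqaqaqaqqqaqq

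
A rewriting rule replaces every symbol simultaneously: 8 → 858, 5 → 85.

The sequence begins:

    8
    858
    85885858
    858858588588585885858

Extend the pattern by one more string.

Rewriting the 21 symbols of 858858588588585885858 one by one yields 858 85 858 858 85 858 85 858 858 85 858 858 85 858 85 858 858 85 858 85 858; concatenated:

8588585885885858858588588585885885858858588588585885858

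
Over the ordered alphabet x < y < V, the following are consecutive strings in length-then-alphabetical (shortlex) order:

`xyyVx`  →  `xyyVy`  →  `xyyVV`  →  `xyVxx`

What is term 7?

xyVyx

Stepping forward 3 times from xyVxx: xyVxx → xyVxy → xyVxV, then the target.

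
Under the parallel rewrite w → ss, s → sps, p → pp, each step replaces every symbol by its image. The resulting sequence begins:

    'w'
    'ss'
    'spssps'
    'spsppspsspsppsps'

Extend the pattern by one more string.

Rewriting the 16 symbols of spsppspsspsppsps one by one yields sps pp sps pp pp sps pp sps sps pp sps pp pp sps pp sps; concatenated:

spsppspsppppspsppspsspsppspsppppspsppsps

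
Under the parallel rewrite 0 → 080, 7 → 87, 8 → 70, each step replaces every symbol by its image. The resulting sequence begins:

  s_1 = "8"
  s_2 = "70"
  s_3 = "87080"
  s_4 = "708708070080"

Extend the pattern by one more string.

Apply φ to 708708070080 symbol by symbol: 7→87, 0→080, 8→70, 7→87, 0→080, 8→70, 0→080, 7→87, 0→080, 0→080, 8→70, 0→080; joined: 87 080 70 87 080 70 080 87 080 080 70 080.

870807087080700808708008070080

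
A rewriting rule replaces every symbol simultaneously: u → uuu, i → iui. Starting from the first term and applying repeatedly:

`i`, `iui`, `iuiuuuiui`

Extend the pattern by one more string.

Expanding iuiuuuiui: i→iui, u→uuu, i→iui, u→uuu, u→uuu, u→uuu, i→iui, u→uuu, i→iui. Concatenated: iui uuu iui uuu uuu uuu iui uuu iui.

iuiuuuiuiuuuuuuuuuiuiuuuiui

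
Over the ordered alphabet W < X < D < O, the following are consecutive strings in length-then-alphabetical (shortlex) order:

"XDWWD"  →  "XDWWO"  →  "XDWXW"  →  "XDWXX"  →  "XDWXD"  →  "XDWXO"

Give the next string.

Find the rightmost character of XDWXO below O, bump it to the next letter, and reset everything to its right to W.

XDWDW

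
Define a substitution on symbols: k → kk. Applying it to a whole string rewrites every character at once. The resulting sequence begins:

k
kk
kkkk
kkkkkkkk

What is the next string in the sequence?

Expanding kkkkkkkk: k→kk, k→kk, k→kk, k→kk, k→kk, k→kk, k→kk, k→kk. Concatenated: kk kk kk kk kk kk kk kk.

kkkkkkkkkkkkkkkk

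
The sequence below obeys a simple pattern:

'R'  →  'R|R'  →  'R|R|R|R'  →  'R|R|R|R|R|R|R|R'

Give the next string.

R|R|R|R|R|R|R|R|R|R|R|R|R|R|R|R

Each string is two copies of the previous one joined by '|'.
One more doubling of R|R|R|R|R|R|R|R gives the answer.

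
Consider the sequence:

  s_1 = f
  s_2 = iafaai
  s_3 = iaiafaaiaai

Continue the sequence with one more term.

Every step adds ia to the front and aai to the end of the previous string.
One more step from iaiafaaiaai gives the answer.

iaiaiafaaiaaiaai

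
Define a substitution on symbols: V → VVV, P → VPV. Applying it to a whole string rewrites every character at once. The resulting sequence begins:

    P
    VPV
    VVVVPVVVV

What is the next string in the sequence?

Rewriting each symbol of VVVVPVVVV: V→VVV, V→VVV, V→VVV, V→VVV, P→VPV, V→VVV, V→VVV, V→VVV, V→VVV, which concatenates to VVV VVV VVV VVV VPV VVV VVV VVV VVV.

VVVVVVVVVVVVVPVVVVVVVVVVVVV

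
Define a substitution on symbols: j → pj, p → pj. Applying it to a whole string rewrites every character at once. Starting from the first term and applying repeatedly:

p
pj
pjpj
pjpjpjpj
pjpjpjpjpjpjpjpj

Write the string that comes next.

Replace each of the 16 characters of pjpjpjpjpjpjpjpj in place — pj pj pj pj pj pj pj pj pj pj pj pj pj pj pj pj — and concatenate.

pjpjpjpjpjpjpjpjpjpjpjpjpjpjpjpj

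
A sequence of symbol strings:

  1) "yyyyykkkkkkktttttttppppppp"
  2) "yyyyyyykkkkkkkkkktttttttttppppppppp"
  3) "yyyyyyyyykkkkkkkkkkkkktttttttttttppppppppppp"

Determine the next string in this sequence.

yyyyyyyyyyykkkkkkkkkkkkkkkktttttttttttttppppppppppppp

Term n consists of 2n+1 y's, followed by 3n+1 k's, followed by 2n+3 t's, followed by 2n+3 p's, where the shown terms are n = 2, 3, 4.
At n = 5 the blocks have lengths 11, 16, 13, 13.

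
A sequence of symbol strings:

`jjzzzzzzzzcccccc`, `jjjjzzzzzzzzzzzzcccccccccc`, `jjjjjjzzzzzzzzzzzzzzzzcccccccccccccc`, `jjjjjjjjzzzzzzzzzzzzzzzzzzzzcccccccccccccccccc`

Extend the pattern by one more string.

Each string has the form j^{2n-2} z^{4n} c^{4n-2}, where the shown terms are n = 2, 3, 4, 5.
Setting n = 6 gives 10, 24, 22 characters in each block.

jjjjjjjjjjzzzzzzzzzzzzzzzzzzzzzzzzcccccccccccccccccccccc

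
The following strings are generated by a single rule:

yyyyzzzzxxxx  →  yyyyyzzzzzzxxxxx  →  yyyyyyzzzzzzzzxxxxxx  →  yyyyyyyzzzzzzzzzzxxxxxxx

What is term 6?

yyyyyyyyyzzzzzzzzzzzzzzxxxxxxxxx

The n-th term is n+2 y's then 2n z's then n+2 x's, where the shown terms are n = 2, 3, 4, 5.
At n = 7 the blocks have lengths 9, 14, 9.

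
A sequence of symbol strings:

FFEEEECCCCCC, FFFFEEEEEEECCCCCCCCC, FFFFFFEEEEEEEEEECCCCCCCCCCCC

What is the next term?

FFFFFFFFEEEEEEEEEEEEECCCCCCCCCCCCCCC

The n-th term is 2n F's then 3n+1 E's then 3n+3 C's (n = 1, 2, …).
At n = 4 the blocks have lengths 8, 13, 15.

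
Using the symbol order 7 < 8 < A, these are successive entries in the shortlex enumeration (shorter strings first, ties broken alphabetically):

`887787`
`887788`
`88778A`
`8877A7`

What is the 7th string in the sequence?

887877

Continuing the enumeration 3 steps past 8877A7: 8877A7 → 8877A8 → 8877AA → (answer).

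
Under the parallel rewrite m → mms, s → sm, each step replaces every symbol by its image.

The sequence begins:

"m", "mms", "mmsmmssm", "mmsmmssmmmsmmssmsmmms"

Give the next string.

Rewriting the 21 symbols of mmsmmssmmmsmmssmsmmms one by one yields mms mms sm mms mms sm sm mms mms mms sm mms mms sm sm mms sm mms mms mms sm; concatenated:

mmsmmssmmmsmmssmsmmmsmmsmmssmmmsmmssmsmmmssmmmsmmsmmssm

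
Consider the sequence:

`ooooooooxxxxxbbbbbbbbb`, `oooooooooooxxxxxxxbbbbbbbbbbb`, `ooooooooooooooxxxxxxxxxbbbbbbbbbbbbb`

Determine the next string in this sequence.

The n-th term is 3n-1 o's then 2n-1 x's then 2n+3 b's, where the shown terms are n = 3, 4, 5.
Setting n = 6 gives 17, 11, 15 characters in each block.

oooooooooooooooooxxxxxxxxxxxbbbbbbbbbbbbbbb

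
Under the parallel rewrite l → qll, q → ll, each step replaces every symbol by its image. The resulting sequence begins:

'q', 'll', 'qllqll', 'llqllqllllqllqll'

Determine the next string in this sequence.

Applying the rule to each of the 16 symbols of llqllqllllqllqll gives the pieces qll qll ll qll qll ll qll qll qll qll ll qll qll ll qll qll, which concatenate to the answer.

qllqllllqllqllllqllqllqllqllllqllqllllqllqll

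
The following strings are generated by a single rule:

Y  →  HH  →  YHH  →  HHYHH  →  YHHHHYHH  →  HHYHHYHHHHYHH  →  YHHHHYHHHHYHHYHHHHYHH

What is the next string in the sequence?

HHYHHYHHHHYHHYHHHHYHHHHYHHYHHHHYHH

From term 3 onward, concatenate the second-to-last term with the last: Y·HH = YHH, HH·YHH = HHYHH, …
Continuing: HHYHHYHHHHYHH · YHHHHYHHHHYHHYHHHHYHH gives term 8.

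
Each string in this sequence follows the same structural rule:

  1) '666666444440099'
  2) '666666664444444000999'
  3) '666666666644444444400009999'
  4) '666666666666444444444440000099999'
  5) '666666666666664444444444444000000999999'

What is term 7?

666666666666666666444444444444444440000000099999999

Term n consists of 2n 6's, followed by 2n-1 4's, followed by n-1 0's, followed by n-1 9's, where the shown terms are n = 3, 4, 5, 6, 7.
At n = 9 the blocks have lengths 18, 17, 8, 8.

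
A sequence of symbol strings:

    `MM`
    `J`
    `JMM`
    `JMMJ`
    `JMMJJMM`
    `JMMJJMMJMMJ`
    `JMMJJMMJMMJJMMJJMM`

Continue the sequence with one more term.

This is a Fibonacci-style word recurrence s(k) = s(k−1)·s(k−2): e.g. J·MM = JMM.
So term 8 is JMMJJMMJMMJJMMJJMM·JMMJJMMJMMJ.

JMMJJMMJMMJJMMJJMMJMMJJMMJMMJ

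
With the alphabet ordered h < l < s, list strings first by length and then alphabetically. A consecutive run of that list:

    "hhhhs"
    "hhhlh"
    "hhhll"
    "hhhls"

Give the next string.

Find the rightmost character of hhhls below s, bump it to the next letter, and reset everything to its right to h.

hhhsh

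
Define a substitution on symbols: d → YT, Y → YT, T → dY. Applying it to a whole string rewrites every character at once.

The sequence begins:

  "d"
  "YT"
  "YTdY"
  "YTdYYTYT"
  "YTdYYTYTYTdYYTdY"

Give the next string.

YTdYYTYTYTdYYTdYYTdYYTYTYTdYYTYT

Applying the rule to each of the 16 symbols of YTdYYTYTYTdYYTdY gives the pieces YT dY YT YT YT dY YT dY YT dY YT YT YT dY YT YT, which concatenate to the answer.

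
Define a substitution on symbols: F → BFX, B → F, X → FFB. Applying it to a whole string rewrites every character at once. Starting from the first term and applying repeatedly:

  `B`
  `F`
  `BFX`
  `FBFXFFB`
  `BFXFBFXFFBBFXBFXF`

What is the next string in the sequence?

Applying the rule to each of the 17 symbols of BFXFBFXFFBBFXBFXF gives the pieces F BFX FFB BFX F BFX FFB BFX BFX F F BFX FFB F BFX FFB BFX, which concatenate to the answer.

FBFXFFBBFXFBFXFFBBFXBFXFFBFXFFBFBFXFFBBFX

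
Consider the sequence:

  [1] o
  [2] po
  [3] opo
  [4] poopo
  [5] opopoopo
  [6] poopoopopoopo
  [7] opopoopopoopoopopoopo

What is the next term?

poopoopopoopoopopoopopoopoopopoopo

From term 3 onward, concatenate the second-to-last term with the last: o·po = opo, po·opo = poopo, …
Continuing: poopoopopoopo · opopoopopoopoopopoopo gives term 8.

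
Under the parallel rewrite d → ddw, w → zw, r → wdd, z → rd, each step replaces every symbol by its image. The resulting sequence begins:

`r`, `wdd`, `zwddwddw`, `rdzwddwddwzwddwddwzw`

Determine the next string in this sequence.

Rewriting the 20 symbols of rdzwddwddwzwddwddwzw one by one yields wdd ddw rd zw ddw ddw zw ddw ddw zw rd zw ddw ddw zw ddw ddw zw rd zw; concatenated:

wddddwrdzwddwddwzwddwddwzwrdzwddwddwzwddwddwzwrdzw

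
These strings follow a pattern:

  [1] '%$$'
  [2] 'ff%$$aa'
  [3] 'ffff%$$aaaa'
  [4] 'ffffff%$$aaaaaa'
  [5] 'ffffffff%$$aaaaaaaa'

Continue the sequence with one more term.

ffffffffff%$$aaaaaaaaaa

Each term wraps the previous one in ff on the left and aa on the right.
So the next term is ff·ffffffff%$$aaaaaaaa·aa.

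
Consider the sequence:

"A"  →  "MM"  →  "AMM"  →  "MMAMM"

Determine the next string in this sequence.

AMMMMAMM

From term 3 onward, concatenate the second-to-last term with the last: A·MM = AMM, MM·AMM = MMAMM, …
So term 5 is AMM·MMAMM.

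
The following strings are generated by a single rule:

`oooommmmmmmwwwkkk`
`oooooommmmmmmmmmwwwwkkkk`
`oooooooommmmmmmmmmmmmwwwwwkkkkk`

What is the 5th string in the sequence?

Term n consists of 2n o's, followed by 3n+1 m's, followed by n+1 w's, followed by n+1 k's, where the shown terms are n = 2, 3, 4.
At n = 6 the blocks have lengths 12, 19, 7, 7.

oooooooooooommmmmmmmmmmmmmmmmmmwwwwwwwkkkkkkk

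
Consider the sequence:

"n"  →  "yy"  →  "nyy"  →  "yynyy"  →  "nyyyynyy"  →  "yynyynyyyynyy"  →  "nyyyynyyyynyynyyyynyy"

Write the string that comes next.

Each term (from the third on) is the two preceding terms concatenated in order: term 3 = n·yy = nyy.
So term 8 is yynyynyyyynyy·nyyyynyyyynyynyyyynyy.

yynyynyyyynyynyyyynyyyynyynyyyynyy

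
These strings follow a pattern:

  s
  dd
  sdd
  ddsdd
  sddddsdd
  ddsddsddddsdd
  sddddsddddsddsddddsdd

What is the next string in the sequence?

Each term (from the third on) is the two preceding terms concatenated in order: term 3 = s·dd = sdd.
The next term joins ddsddsddddsdd and sddddsddddsddsddddsdd.

ddsddsddddsddsddddsddddsddsddddsdd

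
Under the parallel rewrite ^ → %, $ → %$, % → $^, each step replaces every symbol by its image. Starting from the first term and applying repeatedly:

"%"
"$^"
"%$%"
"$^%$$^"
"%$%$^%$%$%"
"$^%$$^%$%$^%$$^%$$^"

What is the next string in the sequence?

Applying the rule to each of the 19 symbols of $^%$$^%$%$^%$$^%$$^ gives the pieces %$ % $^ %$ %$ % $^ %$ $^ %$ % $^ %$ %$ % $^ %$ %$ %, which concatenate to the answer.

%$%$^%$%$%$^%$$^%$%$^%$%$%$^%$%$%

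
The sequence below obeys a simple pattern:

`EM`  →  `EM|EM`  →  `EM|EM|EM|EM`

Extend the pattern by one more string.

EM|EM|EM|EM|EM|EM|EM|EM

Every step duplicates the string with '|' between the halves.
One more doubling of EM|EM|EM|EM gives the answer.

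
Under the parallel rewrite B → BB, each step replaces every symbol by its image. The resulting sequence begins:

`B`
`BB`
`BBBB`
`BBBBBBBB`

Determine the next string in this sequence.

Expanding BBBBBBBB: B→BB, B→BB, B→BB, B→BB, B→BB, B→BB, B→BB, B→BB. Concatenated: BB BB BB BB BB BB BB BB.

BBBBBBBBBBBBBBBB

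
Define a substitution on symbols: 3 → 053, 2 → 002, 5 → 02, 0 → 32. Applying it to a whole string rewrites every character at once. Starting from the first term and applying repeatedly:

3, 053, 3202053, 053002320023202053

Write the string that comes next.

Rewriting the 18 symbols of 053002320023202053 one by one yields 32 02 053 32 32 002 053 002 32 32 002 053 002 32 002 32 02 053; concatenated:

320205332320020530023232002053002320023202053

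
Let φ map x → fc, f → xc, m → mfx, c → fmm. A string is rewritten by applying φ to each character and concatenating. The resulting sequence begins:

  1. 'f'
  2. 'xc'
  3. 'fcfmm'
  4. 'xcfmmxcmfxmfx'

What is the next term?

fcfmmxcmfxmfxfcfmmmfxxcfcmfxxcfc

Applying the rule to each of the 13 symbols of xcfmmxcmfxmfx gives the pieces fc fmm xc mfx mfx fc fmm mfx xc fc mfx xc fc, which concatenate to the answer.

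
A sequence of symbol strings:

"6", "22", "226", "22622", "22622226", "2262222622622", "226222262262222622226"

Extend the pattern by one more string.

From term 3 onward, concatenate the last term with the second-to-last: 22·6 = 226, 226·22 = 22622, …
So term 8 is 226222262262222622226·2262222622622.

2262222622622226222262262222622622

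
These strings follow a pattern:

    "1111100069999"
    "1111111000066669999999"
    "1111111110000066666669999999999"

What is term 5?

Each string has the form 1^{2n+3} 0^{n+2} 6^{3n-2} 9^{3n+1} (n = 1, 2, …).
For term 5, n = 5, so the run lengths are 13, 7, 13, 16.

1111111111111000000066666666666669999999999999999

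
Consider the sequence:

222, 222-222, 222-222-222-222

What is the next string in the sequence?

Every step duplicates the string with '-' between the halves.
Doubling 222-222-222-222 with '-' between the halves:

222-222-222-222-222-222-222-222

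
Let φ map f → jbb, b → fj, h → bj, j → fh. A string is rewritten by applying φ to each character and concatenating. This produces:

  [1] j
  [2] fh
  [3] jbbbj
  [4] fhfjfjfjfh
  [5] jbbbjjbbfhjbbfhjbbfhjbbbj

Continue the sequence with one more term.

Rewriting the 25 symbols of jbbbjjbbfhjbbfhjbbfhjbbbj one by one yields fh fj fj fj fh fh fj fj jbb bj fh fj fj jbb bj fh fj fj jbb bj fh fj fj fj fh; concatenated:

fhfjfjfjfhfhfjfjjbbbjfhfjfjjbbbjfhfjfjjbbbjfhfjfjfjfh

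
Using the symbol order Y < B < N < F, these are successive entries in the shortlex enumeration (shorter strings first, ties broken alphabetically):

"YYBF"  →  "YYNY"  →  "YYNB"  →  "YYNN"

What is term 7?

YYFB

Stepping forward 3 times from YYNN: YYNN → YYNF → YYFY, then the target.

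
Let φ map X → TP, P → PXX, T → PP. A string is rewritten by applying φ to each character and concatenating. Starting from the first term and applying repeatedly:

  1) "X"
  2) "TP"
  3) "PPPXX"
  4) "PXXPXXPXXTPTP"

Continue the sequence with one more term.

Rewriting the 13 symbols of PXXPXXPXXTPTP one by one yields PXX TP TP PXX TP TP PXX TP TP PP PXX PP PXX; concatenated:

PXXTPTPPXXTPTPPXXTPTPPPPXXPPPXX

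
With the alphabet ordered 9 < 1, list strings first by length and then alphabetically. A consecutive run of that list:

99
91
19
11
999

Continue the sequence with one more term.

Treat 999 as a base-2 numeral over the given alphabet and add one, carrying through any trailing 1's.

991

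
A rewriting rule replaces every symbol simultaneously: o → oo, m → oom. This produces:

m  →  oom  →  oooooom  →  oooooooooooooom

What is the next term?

Rewriting the 15 symbols of oooooooooooooom one by one yields oo oo oo oo oo oo oo oo oo oo oo oo oo oo oom; concatenated:

oooooooooooooooooooooooooooooom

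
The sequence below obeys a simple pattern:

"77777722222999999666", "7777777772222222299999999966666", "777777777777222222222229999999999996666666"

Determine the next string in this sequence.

77777777777777722222222222222999999999999999666666666

Reading off run lengths: 7 runs 6, 9, 12; 2 runs 5, 8, 11; 9 runs 6, 9, 12; 6 runs 3, 5, 7 — each is linear in n, where the shown terms are n = 2, 3, 4.
Setting n = 5 gives 15, 14, 15, 9 characters in each block.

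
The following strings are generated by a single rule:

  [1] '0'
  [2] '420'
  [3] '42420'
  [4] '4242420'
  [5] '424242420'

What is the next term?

Every step adds 42 at the front: s(k+1) = 42·s(k).
Applying this once more to 424242420:

42424242420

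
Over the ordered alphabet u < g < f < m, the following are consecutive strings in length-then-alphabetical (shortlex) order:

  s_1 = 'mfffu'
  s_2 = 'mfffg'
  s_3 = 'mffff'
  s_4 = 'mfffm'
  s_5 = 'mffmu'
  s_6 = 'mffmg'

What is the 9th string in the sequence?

mfmuu

Stepping forward 3 times from mffmg: mffmg → mffmf → mffmm, then the target.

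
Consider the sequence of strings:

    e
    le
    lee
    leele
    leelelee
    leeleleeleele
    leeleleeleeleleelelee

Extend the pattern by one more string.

leeleleeleeleleeleleeleeleleeleele

Each term (from the third on) is the previous term followed by the one before it: term 3 = le·e = lee.
The next term joins leeleleeleeleleelelee and leeleleeleele.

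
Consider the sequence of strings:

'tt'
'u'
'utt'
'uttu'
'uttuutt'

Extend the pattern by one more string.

From term 3 onward, concatenate the last term with the second-to-last: u·tt = utt, utt·u = uttu, …
So term 6 is uttuutt·uttu.

uttuuttuttu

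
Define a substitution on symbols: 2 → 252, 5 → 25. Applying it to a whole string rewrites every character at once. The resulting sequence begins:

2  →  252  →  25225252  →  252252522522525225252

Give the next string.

Rewriting the 21 symbols of 252252522522525225252 one by one yields 252 25 252 252 25 252 25 252 252 25 252 252 25 252 25 252 252 25 252 25 252; concatenated:

2522525225225252252522522525225225252252522522525225252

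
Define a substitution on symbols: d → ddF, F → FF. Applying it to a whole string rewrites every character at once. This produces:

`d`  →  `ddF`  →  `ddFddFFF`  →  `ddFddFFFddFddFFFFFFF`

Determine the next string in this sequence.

ddFddFFFddFddFFFFFFFddFddFFFddFddFFFFFFFFFFFFFFF

Replace each of the 20 characters of ddFddFFFddFddFFFFFFF in place — ddF ddF FF ddF ddF FF FF FF ddF ddF FF ddF ddF FF FF FF FF FF FF FF — and concatenate.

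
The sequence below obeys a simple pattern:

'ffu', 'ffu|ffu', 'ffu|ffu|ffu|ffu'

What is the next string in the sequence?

Each string is two copies of the previous one joined by '|'.
Doubling ffu|ffu|ffu|ffu with '|' between the halves:

ffu|ffu|ffu|ffu|ffu|ffu|ffu|ffu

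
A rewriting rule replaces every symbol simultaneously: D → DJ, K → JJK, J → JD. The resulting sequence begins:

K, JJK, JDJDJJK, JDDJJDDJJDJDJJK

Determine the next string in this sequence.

Applying the rule to each of the 15 symbols of JDDJJDDJJDJDJJK gives the pieces JD DJ DJ JD JD DJ DJ JD JD DJ JD DJ JD JD JJK, which concatenate to the answer.

JDDJDJJDJDDJDJJDJDDJJDDJJDJDJJK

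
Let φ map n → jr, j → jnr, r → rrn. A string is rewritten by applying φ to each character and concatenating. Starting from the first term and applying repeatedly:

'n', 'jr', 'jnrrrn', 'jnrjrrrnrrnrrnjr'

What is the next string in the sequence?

jnrjrrrnjnrrrnrrnrrnjrrrnrrnjrrrnrrnjrjnrrrn

Replace each of the 16 characters of jnrjrrrnrrnrrnjr in place — jnr jr rrn jnr rrn rrn rrn jr rrn rrn jr rrn rrn jr jnr rrn — and concatenate.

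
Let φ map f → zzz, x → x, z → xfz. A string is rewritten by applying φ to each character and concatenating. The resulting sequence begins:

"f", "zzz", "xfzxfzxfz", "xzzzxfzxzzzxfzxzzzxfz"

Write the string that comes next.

Rewriting the 21 symbols of xzzzxfzxzzzxfzxzzzxfz one by one yields x xfz xfz xfz x zzz xfz x xfz xfz xfz x zzz xfz x xfz xfz xfz x zzz xfz; concatenated:

xxfzxfzxfzxzzzxfzxxfzxfzxfzxzzzxfzxxfzxfzxfzxzzzxfz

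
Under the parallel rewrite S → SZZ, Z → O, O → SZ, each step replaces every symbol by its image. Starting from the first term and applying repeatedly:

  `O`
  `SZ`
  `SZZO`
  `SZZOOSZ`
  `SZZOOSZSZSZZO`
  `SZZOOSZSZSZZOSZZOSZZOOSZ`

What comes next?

SZZOOSZSZSZZOSZZOSZZOOSZSZZOOSZSZZOOSZSZSZZO

Replace each of the 24 characters of SZZOOSZSZSZZOSZZOSZZOOSZ in place — SZZ O O SZ SZ SZZ O SZZ O SZZ O O SZ SZZ O O SZ SZZ O O SZ SZ SZZ O — and concatenate.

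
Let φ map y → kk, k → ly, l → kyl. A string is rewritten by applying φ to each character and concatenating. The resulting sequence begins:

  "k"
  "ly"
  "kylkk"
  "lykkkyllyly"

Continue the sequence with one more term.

Expanding lykkkyllyly: l→kyl, y→kk, k→ly, k→ly, k→ly, y→kk, l→kyl, l→kyl, y→kk, l→kyl, y→kk. Concatenated: kyl kk ly ly ly kk kyl kyl kk kyl kk.

kylkklylylykkkylkylkkkylkk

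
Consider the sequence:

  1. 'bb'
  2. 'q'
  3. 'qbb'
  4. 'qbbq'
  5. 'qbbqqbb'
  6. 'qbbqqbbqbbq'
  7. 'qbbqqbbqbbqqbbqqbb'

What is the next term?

qbbqqbbqbbqqbbqqbbqbbqqbbqbbq

Each term (from the third on) is the previous term followed by the one before it: term 3 = q·bb = qbb.
Continuing: qbbqqbbqbbqqbbqqbb · qbbqqbbqbbq gives term 8.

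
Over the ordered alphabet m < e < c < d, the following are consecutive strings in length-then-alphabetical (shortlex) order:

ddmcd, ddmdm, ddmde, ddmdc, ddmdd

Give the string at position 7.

Continuing the enumeration 2 steps past ddmdd: ddmdd → ddemm → (answer).

ddeme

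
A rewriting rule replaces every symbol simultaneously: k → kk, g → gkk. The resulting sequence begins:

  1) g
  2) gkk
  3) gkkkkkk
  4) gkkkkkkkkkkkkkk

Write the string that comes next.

gkkkkkkkkkkkkkkkkkkkkkkkkkkkkkk

Replace each of the 15 characters of gkkkkkkkkkkkkkk in place — gkk kk kk kk kk kk kk kk kk kk kk kk kk kk kk — and concatenate.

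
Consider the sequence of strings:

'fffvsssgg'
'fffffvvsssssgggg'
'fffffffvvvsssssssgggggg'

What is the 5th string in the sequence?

Reading off run lengths: f runs 3, 5, 7; v runs 1, 2, 3; s runs 3, 5, 7; g runs 2, 4, 6 — each is linear in n (n = 1, 2, …).
Setting n = 5 gives 11, 5, 11, 10 characters in each block.

fffffffffffvvvvvsssssssssssgggggggggg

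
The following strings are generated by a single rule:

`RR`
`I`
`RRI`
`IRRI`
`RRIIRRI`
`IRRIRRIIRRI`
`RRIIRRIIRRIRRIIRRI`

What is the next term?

This is a Fibonacci-style word recurrence s(k) = s(k−2)·s(k−1): e.g. RR·I = RRI.
Continuing: IRRIRRIIRRI · RRIIRRIIRRIRRIIRRI gives term 8.

IRRIRRIIRRIRRIIRRIIRRIRRIIRRI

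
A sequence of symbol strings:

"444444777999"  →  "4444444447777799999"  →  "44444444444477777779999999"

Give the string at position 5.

Each string has the form 4^{3n} 7^{2n-1} 9^{2n-1}, where the shown terms are n = 2, 3, 4.
For term 5, n = 6, so the run lengths are 18, 11, 11.

4444444444444444447777777777799999999999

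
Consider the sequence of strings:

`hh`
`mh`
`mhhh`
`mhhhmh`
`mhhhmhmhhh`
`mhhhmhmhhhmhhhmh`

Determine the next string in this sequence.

mhhhmhmhhhmhhhmhmhhhmhmhhh

Each term (from the third on) is the previous term followed by the one before it: term 3 = mh·hh = mhhh.
So term 7 is mhhhmhmhhhmhhhmh·mhhhmhmhhh.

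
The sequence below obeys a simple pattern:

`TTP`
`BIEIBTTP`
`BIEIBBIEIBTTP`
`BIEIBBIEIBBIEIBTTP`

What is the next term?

Every step adds BIEIB at the front: s(k+1) = BIEIB·s(k).
So the next term is BIEIB·BIEIBBIEIBBIEIBTTP.

BIEIBBIEIBBIEIBBIEIBTTP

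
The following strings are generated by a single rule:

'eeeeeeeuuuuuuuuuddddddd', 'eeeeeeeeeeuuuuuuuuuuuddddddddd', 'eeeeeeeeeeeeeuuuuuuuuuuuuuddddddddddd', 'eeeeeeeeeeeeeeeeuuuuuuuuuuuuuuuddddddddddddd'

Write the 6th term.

The n-th term is 3n-2 e's then 2n+3 u's then 2n+1 d's, where the shown terms are n = 3, 4, 5, 6.
At n = 8 the blocks have lengths 22, 19, 17.

eeeeeeeeeeeeeeeeeeeeeeuuuuuuuuuuuuuuuuuuuddddddddddddddddd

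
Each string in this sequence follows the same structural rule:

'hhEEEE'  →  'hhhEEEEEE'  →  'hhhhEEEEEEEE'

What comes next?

hhhhhEEEEEEEEEE

Each string has the form h^{n} E^{2n}, where the shown terms are n = 2, 3, 4.
Setting n = 5 gives 5, 10 characters in each block.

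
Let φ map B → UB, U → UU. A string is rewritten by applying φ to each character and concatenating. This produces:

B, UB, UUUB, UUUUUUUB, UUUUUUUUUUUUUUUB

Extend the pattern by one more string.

UUUUUUUUUUUUUUUUUUUUUUUUUUUUUUUB

Replace each of the 16 characters of UUUUUUUUUUUUUUUB in place — UU UU UU UU UU UU UU UU UU UU UU UU UU UU UU UB — and concatenate.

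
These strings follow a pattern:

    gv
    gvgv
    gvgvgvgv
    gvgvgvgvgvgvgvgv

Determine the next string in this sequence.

Every step duplicates the string.
Doubling gvgvgvgvgvgvgvgv:

gvgvgvgvgvgvgvgvgvgvgvgvgvgvgvgv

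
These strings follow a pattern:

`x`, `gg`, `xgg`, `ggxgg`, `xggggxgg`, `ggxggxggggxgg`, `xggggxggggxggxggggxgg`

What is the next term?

From term 3 onward, concatenate the second-to-last term with the last: x·gg = xgg, gg·xgg = ggxgg, …
Continuing: ggxggxggggxgg · xggggxggggxggxggggxgg gives term 8.

ggxggxggggxggxggggxggggxggxggggxgg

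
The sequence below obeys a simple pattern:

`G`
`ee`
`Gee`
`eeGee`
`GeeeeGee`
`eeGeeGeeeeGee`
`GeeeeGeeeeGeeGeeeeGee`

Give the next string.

Each term (from the third on) is the two preceding terms concatenated in order: term 3 = G·ee = Gee.
So term 8 is eeGeeGeeeeGee·GeeeeGeeeeGeeGeeeeGee.

eeGeeGeeeeGeeGeeeeGeeeeGeeGeeeeGee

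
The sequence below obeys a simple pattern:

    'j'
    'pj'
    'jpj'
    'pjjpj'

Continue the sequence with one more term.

From term 3 onward, concatenate the second-to-last term with the last: j·pj = jpj, pj·jpj = pjjpj, …
So term 5 is jpj·pjjpj.

jpjpjjpj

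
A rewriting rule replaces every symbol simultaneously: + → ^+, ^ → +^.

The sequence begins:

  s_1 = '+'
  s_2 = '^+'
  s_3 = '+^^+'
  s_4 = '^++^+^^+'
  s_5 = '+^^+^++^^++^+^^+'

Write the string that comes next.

Rewriting the 16 symbols of +^^+^++^^++^+^^+ one by one yields ^+ +^ +^ ^+ +^ ^+ ^+ +^ +^ ^+ ^+ +^ ^+ +^ +^ ^+; concatenated:

^++^+^^++^^+^++^+^^+^++^^++^+^^+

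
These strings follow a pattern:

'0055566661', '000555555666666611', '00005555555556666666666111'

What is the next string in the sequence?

0000055555555555566666666666661111

Term n consists of n+1 0's, followed by 3n 5's, followed by 3n+1 6's, followed by n 1's (n = 1, 2, …).
For the next term, n = 4, so the run lengths are 5, 12, 13, 4.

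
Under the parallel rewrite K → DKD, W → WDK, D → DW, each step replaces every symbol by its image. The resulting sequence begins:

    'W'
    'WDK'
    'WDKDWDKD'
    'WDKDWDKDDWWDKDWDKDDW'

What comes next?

Replace each of the 20 characters of WDKDWDKDDWWDKDWDKDDW in place — WDK DW DKD DW WDK DW DKD DW DW WDK WDK DW DKD DW WDK DW DKD DW DW WDK — and concatenate.

WDKDWDKDDWWDKDWDKDDWDWWDKWDKDWDKDDWWDKDWDKDDWDWWDK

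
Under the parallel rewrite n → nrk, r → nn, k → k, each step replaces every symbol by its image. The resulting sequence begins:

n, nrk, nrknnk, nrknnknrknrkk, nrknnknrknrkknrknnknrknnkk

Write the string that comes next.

nrknnknrknrkknrknnknrknnkknrknnknrknrkknrknnknrknrkkk

Applying the rule to each of the 26 symbols of nrknnknrknrkknrknnknrknnkk gives the pieces nrk nn k nrk nrk k nrk nn k nrk nn k k nrk nn k nrk nrk k nrk nn k nrk nrk k k, which concatenate to the answer.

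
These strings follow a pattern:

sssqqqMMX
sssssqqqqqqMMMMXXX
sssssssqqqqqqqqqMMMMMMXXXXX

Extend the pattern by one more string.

Reading off run lengths: s runs 3, 5, 7; q runs 3, 6, 9; M runs 2, 4, 6; X runs 1, 3, 5 — each is linear in n (n = 1, 2, …).
At n = 4 the blocks have lengths 9, 12, 8, 7.

sssssssssqqqqqqqqqqqqMMMMMMMMXXXXXXX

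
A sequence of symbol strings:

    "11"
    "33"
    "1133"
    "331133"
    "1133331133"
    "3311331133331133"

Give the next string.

11333311333311331133331133

Each term (from the third on) is the two preceding terms concatenated in order: term 3 = 11·33 = 1133.
So term 7 is 1133331133·3311331133331133.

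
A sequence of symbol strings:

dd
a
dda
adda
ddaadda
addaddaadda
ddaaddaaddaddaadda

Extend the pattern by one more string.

From term 3 onward, concatenate the second-to-last term with the last: dd·a = dda, a·dda = adda, …
The next term joins addaddaadda and ddaaddaaddaddaadda.

addaddaaddaddaaddaaddaddaadda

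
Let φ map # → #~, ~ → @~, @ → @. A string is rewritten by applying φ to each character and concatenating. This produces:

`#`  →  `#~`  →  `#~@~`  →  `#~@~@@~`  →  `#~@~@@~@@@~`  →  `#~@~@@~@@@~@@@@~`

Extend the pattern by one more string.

#~@~@@~@@@~@@@@~@@@@@~

φ(#~@~@@~@@@~@@@@~) expands symbol-by-symbol to #~ @~ @ @~ @ @ @~ @ @ @ @~ @ @ @ @ @~; joining the 16 pieces gives the next term.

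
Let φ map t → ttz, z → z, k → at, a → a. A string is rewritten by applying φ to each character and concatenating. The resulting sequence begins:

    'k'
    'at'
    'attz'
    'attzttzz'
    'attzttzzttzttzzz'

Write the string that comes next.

attzttzzttzttzzzttzttzzttzttzzzz

Replace each of the 16 characters of attzttzzttzttzzz in place — a ttz ttz z ttz ttz z z ttz ttz z ttz ttz z z z — and concatenate.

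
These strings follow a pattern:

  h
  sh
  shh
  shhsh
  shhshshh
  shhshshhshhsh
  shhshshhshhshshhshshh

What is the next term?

From term 3 onward, concatenate the last term with the second-to-last: sh·h = shh, shh·sh = shhsh, …
So term 8 is shhshshhshhshshhshshh·shhshshhshhsh.

shhshshhshhshshhshshhshhshshhshhsh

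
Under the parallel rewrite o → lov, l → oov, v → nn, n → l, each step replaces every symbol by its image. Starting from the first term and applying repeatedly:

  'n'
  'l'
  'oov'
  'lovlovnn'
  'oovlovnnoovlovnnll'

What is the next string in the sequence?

Replace each of the 18 characters of oovlovnnoovlovnnll in place — lov lov nn oov lov nn l l lov lov nn oov lov nn l l oov oov — and concatenate.

lovlovnnoovlovnnlllovlovnnoovlovnnlloovoov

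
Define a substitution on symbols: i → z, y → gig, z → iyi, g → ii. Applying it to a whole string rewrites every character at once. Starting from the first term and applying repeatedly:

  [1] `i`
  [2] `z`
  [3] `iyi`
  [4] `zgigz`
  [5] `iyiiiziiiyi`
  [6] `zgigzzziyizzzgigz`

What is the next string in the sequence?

Applying the rule to each of the 17 symbols of zgigzzziyizzzgigz gives the pieces iyi ii z ii iyi iyi iyi z gig z iyi iyi iyi ii z ii iyi, which concatenate to the answer.

iyiiiziiiyiiyiiyizgigziyiiyiiyiiiziiiyi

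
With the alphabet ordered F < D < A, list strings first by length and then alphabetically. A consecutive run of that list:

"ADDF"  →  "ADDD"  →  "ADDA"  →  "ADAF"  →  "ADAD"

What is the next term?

Treat ADAD as a base-3 numeral over the given alphabet and add one, carrying through any trailing A's.

ADAA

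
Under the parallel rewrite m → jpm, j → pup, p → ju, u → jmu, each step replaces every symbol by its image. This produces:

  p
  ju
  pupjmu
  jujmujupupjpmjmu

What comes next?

φ(jujmujupupjpmjmu) expands symbol-by-symbol to pup jmu pup jpm jmu pup jmu ju jmu ju pup ju jpm pup jpm jmu; joining the 16 pieces gives the next term.

pupjmupupjpmjmupupjmujujmujupupjujpmpupjpmjmu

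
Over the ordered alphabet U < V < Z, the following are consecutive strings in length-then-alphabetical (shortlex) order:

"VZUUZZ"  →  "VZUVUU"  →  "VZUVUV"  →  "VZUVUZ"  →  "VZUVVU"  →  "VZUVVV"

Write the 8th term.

Advancing 2 positions from VZUVVV through VZUVVV → VZUVVZ reaches term 8.

VZUVZU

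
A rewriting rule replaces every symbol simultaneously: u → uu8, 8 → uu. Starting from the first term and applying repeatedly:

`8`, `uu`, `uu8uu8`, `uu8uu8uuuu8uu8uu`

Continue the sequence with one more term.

uu8uu8uuuu8uu8uuuu8uu8uu8uu8uuuu8uu8uuuu8uu8

Applying the rule to each of the 16 symbols of uu8uu8uuuu8uu8uu gives the pieces uu8 uu8 uu uu8 uu8 uu uu8 uu8 uu8 uu8 uu uu8 uu8 uu uu8 uu8, which concatenate to the answer.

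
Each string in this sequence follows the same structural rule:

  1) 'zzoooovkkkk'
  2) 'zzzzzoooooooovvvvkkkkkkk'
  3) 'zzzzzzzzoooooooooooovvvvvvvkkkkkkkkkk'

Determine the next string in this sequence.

Reading off run lengths: z runs 2, 5, 8; o runs 4, 8, 12; v runs 1, 4, 7; k runs 4, 7, 10 — each is linear in n (n = 1, 2, …).
Setting n = 4 gives 11, 16, 10, 13 characters in each block.

zzzzzzzzzzzoooooooooooooooovvvvvvvvvvkkkkkkkkkkkkk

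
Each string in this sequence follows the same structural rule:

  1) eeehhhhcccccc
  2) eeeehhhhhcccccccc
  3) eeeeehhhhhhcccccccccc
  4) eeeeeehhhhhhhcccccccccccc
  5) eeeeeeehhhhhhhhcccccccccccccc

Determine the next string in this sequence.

eeeeeeeehhhhhhhhhcccccccccccccccc

Each string has the form e^{n} h^{n+1} c^{2n}, where the shown terms are n = 3, 4, 5, 6, 7.
Setting n = 8 gives 8, 9, 16 characters in each block.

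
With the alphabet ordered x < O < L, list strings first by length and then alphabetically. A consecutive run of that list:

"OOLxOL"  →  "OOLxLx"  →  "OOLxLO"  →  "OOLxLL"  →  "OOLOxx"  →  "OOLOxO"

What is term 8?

Stepping forward 2 times from OOLOxO: OOLOxO → OOLOxL, then the target.

OOLOOx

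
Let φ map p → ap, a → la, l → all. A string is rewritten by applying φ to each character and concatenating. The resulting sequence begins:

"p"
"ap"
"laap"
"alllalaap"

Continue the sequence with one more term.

Expanding alllalaap: a→la, l→all, l→all, l→all, a→la, l→all, a→la, a→la, p→ap. Concatenated: la all all all la all la la ap.

laallallalllaalllalaap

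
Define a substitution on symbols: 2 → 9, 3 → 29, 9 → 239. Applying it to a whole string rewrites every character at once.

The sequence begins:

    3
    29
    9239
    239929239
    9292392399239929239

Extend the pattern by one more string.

Rewriting the 19 symbols of 9292392399239929239 one by one yields 239 9 239 9 29 239 9 29 239 239 9 29 239 239 9 239 9 29 239; concatenated:

23992399292399292392399292392399239929239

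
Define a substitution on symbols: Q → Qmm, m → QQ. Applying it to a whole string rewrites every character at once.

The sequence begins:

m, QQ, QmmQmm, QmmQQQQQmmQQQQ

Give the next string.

Rewriting the 14 symbols of QmmQQQQQmmQQQQ one by one yields Qmm QQ QQ Qmm Qmm Qmm Qmm Qmm QQ QQ Qmm Qmm Qmm Qmm; concatenated:

QmmQQQQQmmQmmQmmQmmQmmQQQQQmmQmmQmmQmm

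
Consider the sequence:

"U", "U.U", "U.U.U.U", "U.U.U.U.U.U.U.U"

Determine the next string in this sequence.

U.U.U.U.U.U.U.U.U.U.U.U.U.U.U.U

Every step duplicates the string with '.' between the halves.
So the next term is two copies of U.U.U.U.U.U.U.U with '.' between the halves.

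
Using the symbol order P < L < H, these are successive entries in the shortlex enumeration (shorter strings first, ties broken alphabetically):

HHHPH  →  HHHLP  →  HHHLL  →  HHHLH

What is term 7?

HHHHH

Stepping forward 3 times from HHHLH: HHHLH → HHHHP → HHHHL, then the target.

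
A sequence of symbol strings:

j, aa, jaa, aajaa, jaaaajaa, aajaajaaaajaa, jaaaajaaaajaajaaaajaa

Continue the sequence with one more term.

aajaajaaaajaajaaaajaaaajaajaaaajaa

From term 3 onward, concatenate the second-to-last term with the last: j·aa = jaa, aa·jaa = aajaa, …
So term 8 is aajaajaaaajaa·jaaaajaaaajaajaaaajaa.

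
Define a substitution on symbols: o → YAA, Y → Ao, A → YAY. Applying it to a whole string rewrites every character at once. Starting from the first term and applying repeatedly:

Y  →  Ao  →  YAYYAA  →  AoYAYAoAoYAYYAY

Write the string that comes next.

Replace each of the 15 characters of AoYAYAoAoYAYYAY in place — YAY YAA Ao YAY Ao YAY YAA YAY YAA Ao YAY Ao Ao YAY Ao — and concatenate.

YAYYAAAoYAYAoYAYYAAYAYYAAAoYAYAoAoYAYAo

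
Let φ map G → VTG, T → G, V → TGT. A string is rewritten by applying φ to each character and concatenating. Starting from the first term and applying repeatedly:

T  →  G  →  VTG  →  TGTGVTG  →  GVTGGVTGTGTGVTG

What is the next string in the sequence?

φ(GVTGGVTGTGTGVTG) expands symbol-by-symbol to VTG TGT G VTG VTG TGT G VTG G VTG G VTG TGT G VTG; joining the 15 pieces gives the next term.

VTGTGTGVTGVTGTGTGVTGGVTGGVTGTGTGVTG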